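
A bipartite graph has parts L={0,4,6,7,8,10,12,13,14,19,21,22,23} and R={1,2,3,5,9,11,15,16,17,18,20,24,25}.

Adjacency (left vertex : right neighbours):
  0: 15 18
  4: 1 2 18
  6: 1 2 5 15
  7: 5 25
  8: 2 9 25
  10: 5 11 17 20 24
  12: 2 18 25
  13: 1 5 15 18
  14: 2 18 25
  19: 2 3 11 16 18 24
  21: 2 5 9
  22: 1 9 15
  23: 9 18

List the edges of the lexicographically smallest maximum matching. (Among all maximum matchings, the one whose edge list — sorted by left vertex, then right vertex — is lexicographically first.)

Lex-smallest maximum matching: {(0,15), (4,1), (6,2), (7,5), (8,9), (10,11), (12,18), (14,25), (19,3)}

|M| = 9 (so the lex-smallest maximum matching has 9 edges)
process left vertices in ascending order; for each, take the smallest-labelled available neighbour that still permits 9 edges overall, or leave it unmatched if none does
lex-smallest matching: {0-15, 4-1, 6-2, 7-5, 8-9, 10-11, 12-18, 14-25, 19-3}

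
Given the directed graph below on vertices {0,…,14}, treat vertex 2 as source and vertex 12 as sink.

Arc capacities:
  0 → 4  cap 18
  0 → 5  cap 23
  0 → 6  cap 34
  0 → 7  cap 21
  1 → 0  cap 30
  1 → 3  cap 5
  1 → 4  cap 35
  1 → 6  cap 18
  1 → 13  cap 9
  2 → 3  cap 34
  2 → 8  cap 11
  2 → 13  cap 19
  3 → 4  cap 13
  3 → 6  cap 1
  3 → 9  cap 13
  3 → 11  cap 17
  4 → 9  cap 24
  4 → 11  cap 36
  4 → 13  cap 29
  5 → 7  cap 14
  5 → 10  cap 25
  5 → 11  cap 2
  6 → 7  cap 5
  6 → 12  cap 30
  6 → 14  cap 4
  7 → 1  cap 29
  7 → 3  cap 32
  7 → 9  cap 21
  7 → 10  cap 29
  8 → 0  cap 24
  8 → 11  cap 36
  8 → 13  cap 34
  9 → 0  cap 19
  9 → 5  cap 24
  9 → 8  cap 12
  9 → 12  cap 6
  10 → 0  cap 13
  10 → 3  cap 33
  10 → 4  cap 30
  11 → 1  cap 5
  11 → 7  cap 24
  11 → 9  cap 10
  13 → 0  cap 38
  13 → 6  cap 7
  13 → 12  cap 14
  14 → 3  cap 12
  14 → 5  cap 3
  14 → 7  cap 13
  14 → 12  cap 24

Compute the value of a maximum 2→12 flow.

augment #1: 2→13→12 bottleneck 14, total now 14
augment #2: 2→3→6→12 bottleneck 1, total now 15
augment #3: 2→3→9→12 bottleneck 6, total now 21
augment #4: 2→13→6→12 bottleneck 5, total now 26
augment #5: 2→8→0→6→12 bottleneck 11, total now 37
augment #6: 2→3→4→13→6→12 bottleneck 2, total now 39
augment #7: 2→3→9→0→6→12 bottleneck 7, total now 46
augment #8: 2→3→11→1→6→12 bottleneck 4, total now 50
augment #9: 2→3→11→1→6→14→12 bottleneck 1, total now 51
augment #10: 2→3→4→9→0→6→14→12 bottleneck 3, total now 54

Maximum flow value: 54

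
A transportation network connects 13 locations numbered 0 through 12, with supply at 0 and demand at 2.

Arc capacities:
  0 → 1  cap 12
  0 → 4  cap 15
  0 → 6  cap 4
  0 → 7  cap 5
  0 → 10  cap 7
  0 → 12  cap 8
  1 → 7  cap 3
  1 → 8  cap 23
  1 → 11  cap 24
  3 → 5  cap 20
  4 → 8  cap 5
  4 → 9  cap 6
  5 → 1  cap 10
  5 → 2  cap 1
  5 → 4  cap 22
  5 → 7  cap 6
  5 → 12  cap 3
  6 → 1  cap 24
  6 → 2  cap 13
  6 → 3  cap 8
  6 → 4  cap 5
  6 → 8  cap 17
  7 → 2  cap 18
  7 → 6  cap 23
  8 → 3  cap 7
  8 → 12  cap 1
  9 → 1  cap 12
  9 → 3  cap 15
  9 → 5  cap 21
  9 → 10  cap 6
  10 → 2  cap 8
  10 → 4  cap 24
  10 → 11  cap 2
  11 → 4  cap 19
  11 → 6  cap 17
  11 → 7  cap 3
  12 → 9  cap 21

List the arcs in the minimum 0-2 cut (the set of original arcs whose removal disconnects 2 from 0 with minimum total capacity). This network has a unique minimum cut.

augment #1: 0→6→2 push 4
augment #2: 0→7→2 push 5
augment #3: 0→10→2 push 7
augment #4: 0→1→7→2 push 3
augment #5: 0→1→11→6→2 push 9
augment #6: 0→4→9→5→2 push 1
augment #7: 0→4→9→10→2 push 1
augment #8: 0→4→9→5→7→2 push 4
augment #9: 0→12→9→5→7→2 push 2
augment #10: 0→12→9→1→11→7→2 push 3
max flow = 39; residual-reachable set from 0 gives S-side
cut edges (S→T): {(0,7), (1,7), (5,2), (5,7), (6,2), (10,2), (11,7)} total cap 39

Min-cut arcs: {(0,7), (1,7), (5,2), (5,7), (6,2), (10,2), (11,7)} (total capacity 39)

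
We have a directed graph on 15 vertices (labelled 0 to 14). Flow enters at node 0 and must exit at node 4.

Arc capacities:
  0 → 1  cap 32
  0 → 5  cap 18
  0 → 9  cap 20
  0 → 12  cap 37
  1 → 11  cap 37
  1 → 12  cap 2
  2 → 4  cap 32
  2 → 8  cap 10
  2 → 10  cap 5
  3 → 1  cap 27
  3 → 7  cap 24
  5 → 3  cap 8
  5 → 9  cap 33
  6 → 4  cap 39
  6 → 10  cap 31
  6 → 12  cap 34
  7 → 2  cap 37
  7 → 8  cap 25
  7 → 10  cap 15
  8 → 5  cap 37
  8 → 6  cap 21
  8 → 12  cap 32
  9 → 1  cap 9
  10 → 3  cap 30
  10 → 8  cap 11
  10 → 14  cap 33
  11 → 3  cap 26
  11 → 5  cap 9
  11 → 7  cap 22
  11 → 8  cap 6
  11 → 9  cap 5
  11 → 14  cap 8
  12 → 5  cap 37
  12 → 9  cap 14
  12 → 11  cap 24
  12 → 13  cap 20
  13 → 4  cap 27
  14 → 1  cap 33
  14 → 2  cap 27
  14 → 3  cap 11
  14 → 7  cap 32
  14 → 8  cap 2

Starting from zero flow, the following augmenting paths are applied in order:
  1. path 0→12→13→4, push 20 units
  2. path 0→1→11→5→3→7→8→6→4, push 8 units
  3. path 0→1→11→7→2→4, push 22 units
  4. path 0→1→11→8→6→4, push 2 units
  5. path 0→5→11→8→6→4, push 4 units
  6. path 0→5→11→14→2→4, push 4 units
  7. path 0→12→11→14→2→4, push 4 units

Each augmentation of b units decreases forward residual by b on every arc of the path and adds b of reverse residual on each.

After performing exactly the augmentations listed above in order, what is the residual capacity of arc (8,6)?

after path 1 (0→12→13→4, push 20): res(8,6)=21
after path 2 (0→1→11→5→3→7→8→6→4, push 8): res(8,6)=13
after path 3 (0→1→11→7→2→4, push 22): res(8,6)=13
after path 4 (0→1→11→8→6→4, push 2): res(8,6)=11
after path 5 (0→5→11→8→6→4, push 4): res(8,6)=7
after path 6 (0→5→11→14→2→4, push 4): res(8,6)=7
after path 7 (0→12→11→14→2→4, push 4): res(8,6)=7

Residual capacity of (8,6): 7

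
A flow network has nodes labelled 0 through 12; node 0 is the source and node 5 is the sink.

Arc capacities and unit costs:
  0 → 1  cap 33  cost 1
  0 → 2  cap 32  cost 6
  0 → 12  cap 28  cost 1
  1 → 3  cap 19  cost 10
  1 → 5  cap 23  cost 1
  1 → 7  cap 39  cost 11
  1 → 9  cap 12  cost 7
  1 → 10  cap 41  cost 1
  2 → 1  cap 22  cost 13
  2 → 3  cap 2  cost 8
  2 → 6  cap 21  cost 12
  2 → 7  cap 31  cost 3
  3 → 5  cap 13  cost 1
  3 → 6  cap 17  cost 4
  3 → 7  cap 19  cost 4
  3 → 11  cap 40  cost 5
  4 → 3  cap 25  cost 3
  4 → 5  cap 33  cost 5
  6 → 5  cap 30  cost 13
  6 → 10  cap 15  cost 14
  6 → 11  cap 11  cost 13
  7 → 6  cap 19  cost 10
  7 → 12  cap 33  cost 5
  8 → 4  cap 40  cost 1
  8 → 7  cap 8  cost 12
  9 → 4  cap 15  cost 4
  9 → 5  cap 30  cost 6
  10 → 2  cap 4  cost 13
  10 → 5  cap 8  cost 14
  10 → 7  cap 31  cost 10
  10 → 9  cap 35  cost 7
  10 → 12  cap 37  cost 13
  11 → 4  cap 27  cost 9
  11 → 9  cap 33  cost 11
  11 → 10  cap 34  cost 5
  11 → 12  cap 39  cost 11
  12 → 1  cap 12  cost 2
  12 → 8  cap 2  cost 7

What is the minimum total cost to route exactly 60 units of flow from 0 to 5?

Minimum cost for 60 units: 755

shortest-cost path #1: 0→1→5 push 23 @ unit cost 2 (adds 46)
shortest-cost path #2: 0→1→3→5 push 10 @ unit cost 12 (adds 120)
shortest-cost path #3: 0→12→8→4→3→5 push 2 @ unit cost 13 (adds 26)
shortest-cost path #4: 0→12→1→3→5 push 1 @ unit cost 14 (adds 14)
shortest-cost path #5: 0→12→1→3→4→5 push 2 @ unit cost 15 (adds 30)
shortest-cost path #6: 0→12→1→9→5 push 9 @ unit cost 16 (adds 144)
shortest-cost path #7: 0→2→3→1→9→5 push 2 @ unit cost 17 (adds 34)
shortest-cost path #8: 0→2→6→5 push 11 @ unit cost 31 (adds 341)
total cost = 755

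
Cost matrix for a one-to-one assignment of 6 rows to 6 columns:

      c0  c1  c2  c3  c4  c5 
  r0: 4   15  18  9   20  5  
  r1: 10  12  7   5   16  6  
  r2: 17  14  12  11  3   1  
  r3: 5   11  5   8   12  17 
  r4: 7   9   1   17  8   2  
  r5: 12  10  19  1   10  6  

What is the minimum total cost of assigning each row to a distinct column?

Minimum assignment cost: 26

optimal assignment: row0→col0 (cost 4), row1→col5 (cost 6), row2→col4 (cost 3), row3→col1 (cost 11), row4→col2 (cost 1), row5→col3 (cost 1)
total = 4 + 6 + 3 + 11 + 1 + 1 = 26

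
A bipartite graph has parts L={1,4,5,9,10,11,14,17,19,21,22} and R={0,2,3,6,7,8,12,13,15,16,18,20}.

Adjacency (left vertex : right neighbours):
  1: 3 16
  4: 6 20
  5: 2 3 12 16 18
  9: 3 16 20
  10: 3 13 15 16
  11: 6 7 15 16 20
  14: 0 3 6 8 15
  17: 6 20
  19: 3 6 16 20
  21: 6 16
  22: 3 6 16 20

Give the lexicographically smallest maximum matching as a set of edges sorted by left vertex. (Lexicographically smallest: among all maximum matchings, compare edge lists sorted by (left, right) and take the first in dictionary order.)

|M| = 8 (so the lex-smallest maximum matching has 8 edges)
process left vertices in ascending order; for each, take the smallest-labelled available neighbour that still permits 8 edges overall, or leave it unmatched if none does
lex-smallest matching: {1-3, 4-6, 5-2, 9-16, 10-13, 11-7, 14-0, 17-20}

Lex-smallest maximum matching: {(1,3), (4,6), (5,2), (9,16), (10,13), (11,7), (14,0), (17,20)}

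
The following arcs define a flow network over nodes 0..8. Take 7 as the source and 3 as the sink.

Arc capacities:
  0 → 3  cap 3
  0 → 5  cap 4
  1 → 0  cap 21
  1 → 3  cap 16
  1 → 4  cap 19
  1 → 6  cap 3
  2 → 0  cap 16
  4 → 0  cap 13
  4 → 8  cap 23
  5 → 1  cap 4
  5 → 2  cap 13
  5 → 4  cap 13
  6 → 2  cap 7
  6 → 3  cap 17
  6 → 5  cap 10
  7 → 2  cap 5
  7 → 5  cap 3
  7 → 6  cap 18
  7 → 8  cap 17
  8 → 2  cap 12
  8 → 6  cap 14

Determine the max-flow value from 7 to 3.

augment #1: 7→6→3 bottleneck 17, total now 17
augment #2: 7→2→0→3 bottleneck 3, total now 20
augment #3: 7→5→1→3 bottleneck 3, total now 23
augment #4: 7→6→5→1→3 bottleneck 1, total now 24

Maximum flow value: 24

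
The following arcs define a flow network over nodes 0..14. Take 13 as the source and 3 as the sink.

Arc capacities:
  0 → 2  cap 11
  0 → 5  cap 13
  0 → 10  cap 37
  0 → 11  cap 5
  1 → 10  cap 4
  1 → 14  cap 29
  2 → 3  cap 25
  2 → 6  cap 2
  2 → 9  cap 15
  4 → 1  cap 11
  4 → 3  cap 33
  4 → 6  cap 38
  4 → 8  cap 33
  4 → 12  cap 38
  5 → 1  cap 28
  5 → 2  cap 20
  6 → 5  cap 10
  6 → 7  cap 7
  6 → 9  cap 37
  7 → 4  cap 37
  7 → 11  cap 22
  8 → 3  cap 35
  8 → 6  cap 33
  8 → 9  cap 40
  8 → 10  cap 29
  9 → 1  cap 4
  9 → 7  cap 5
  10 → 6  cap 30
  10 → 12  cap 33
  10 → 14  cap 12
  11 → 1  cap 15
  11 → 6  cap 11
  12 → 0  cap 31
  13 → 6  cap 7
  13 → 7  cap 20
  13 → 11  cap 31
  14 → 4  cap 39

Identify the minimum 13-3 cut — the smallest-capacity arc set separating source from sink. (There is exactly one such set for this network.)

Min-cut arcs: {(11,1), (11,6), (13,6), (13,7)} (total capacity 53)

augment #1: 13→7→4→3 push 20
augment #2: 13→6→5→2→3 push 7
augment #3: 13→11→1→14→4→3 push 13
augment #4: 13→11→6→5→2→3 push 3
augment #5: 13→11→1→14→4→8→3 push 2
augment #6: 13→11→6→7→4→8→3 push 7
augment #7: 13→11→6→9→7→4→8→3 push 1
max flow = 53; residual-reachable set from 13 gives S-side
cut edges (S→T): {(11,1), (11,6), (13,6), (13,7)} total cap 53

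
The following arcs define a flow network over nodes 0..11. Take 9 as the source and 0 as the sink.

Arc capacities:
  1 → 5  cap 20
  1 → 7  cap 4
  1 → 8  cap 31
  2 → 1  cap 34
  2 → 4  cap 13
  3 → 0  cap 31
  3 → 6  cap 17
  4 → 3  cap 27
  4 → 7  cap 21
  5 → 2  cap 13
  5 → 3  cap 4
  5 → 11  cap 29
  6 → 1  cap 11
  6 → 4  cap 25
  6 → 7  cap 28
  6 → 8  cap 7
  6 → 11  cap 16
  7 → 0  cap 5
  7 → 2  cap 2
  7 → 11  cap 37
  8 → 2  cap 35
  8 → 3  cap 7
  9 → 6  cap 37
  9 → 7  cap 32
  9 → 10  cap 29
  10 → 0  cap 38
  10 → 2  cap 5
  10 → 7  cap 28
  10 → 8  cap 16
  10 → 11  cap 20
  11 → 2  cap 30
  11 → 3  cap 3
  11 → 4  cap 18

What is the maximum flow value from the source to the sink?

augment #1: 9→7→0 bottleneck 5, total now 5
augment #2: 9→10→0 bottleneck 29, total now 34
augment #3: 9→6→4→3→0 bottleneck 25, total now 59
augment #4: 9→6→8→3→0 bottleneck 6, total now 65

Maximum flow value: 65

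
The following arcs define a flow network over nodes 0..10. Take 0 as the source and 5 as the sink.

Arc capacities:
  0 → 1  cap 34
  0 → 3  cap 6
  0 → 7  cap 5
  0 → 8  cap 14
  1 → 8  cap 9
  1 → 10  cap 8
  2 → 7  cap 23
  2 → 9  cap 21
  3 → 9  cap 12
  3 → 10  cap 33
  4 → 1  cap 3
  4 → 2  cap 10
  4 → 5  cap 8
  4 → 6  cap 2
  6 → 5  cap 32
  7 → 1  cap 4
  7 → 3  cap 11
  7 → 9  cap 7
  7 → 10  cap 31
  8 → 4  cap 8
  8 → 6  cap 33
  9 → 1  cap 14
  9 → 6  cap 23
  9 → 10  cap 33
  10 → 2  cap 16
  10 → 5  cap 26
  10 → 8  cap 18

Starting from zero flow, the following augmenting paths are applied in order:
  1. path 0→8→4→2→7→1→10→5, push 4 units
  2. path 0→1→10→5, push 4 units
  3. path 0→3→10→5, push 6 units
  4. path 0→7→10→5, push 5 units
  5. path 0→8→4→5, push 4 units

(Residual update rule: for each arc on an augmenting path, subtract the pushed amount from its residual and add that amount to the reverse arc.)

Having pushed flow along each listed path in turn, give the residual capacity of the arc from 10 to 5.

Residual capacity of (10,5): 7

after path 1 (0→8→4→2→7→1→10→5, push 4): res(10,5)=22
after path 2 (0→1→10→5, push 4): res(10,5)=18
after path 3 (0→3→10→5, push 6): res(10,5)=12
after path 4 (0→7→10→5, push 5): res(10,5)=7
after path 5 (0→8→4→5, push 4): res(10,5)=7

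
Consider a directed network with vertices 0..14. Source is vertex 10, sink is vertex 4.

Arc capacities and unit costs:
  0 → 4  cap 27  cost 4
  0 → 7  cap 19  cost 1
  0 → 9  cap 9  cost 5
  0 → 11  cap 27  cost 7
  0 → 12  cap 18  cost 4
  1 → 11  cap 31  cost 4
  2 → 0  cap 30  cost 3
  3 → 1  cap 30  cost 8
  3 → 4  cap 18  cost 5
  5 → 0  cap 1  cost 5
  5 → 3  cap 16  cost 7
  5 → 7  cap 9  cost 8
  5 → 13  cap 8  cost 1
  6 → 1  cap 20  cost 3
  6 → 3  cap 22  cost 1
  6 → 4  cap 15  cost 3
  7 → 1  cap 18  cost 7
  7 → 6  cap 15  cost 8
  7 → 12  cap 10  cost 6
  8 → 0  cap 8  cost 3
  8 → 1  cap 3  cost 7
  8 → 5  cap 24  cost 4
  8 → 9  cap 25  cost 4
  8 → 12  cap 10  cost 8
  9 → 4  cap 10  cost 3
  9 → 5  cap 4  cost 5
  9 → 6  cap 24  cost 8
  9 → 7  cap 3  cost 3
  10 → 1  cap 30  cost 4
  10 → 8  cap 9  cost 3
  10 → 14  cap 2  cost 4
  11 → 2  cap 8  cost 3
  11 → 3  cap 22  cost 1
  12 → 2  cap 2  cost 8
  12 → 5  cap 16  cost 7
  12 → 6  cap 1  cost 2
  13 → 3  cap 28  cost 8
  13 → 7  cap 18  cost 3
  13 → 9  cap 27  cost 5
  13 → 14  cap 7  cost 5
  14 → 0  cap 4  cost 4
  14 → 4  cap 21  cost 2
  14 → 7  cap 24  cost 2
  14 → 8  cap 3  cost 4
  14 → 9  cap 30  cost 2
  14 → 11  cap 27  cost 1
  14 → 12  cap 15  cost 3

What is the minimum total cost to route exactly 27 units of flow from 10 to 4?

Minimum cost for 27 units: 326

shortest-cost path #1: 10→14→4 push 2 @ unit cost 6 (adds 12)
shortest-cost path #2: 10→8→9→4 push 9 @ unit cost 10 (adds 90)
shortest-cost path #3: 10→1→11→3→4 push 16 @ unit cost 14 (adds 224)
total cost = 326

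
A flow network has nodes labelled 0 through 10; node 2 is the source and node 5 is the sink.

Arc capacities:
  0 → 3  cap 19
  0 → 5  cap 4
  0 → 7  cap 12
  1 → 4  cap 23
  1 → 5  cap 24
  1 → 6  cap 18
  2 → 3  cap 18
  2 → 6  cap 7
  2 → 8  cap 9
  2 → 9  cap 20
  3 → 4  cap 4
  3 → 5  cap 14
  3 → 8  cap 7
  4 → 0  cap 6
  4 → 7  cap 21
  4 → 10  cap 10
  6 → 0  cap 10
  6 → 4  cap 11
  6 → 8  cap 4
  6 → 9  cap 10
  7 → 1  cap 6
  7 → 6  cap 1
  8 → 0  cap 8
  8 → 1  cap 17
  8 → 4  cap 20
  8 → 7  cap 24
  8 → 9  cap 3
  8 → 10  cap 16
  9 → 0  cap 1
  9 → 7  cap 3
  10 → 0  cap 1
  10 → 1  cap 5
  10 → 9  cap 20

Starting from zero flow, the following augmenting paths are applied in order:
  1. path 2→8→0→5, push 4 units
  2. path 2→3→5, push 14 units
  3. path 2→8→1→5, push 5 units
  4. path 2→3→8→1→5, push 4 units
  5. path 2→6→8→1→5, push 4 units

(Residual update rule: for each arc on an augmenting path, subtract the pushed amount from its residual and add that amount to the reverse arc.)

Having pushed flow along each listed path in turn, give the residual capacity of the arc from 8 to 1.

Residual capacity of (8,1): 4

after path 1 (2→8→0→5, push 4): res(8,1)=17
after path 2 (2→3→5, push 14): res(8,1)=17
after path 3 (2→8→1→5, push 5): res(8,1)=12
after path 4 (2→3→8→1→5, push 4): res(8,1)=8
after path 5 (2→6→8→1→5, push 4): res(8,1)=4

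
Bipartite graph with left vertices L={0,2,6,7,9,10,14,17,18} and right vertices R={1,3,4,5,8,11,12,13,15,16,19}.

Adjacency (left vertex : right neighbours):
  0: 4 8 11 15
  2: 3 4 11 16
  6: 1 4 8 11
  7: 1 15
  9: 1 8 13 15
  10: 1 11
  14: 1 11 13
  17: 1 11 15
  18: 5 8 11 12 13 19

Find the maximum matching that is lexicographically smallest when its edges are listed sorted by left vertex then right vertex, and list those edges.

Lex-smallest maximum matching: {(0,4), (2,3), (6,1), (7,15), (9,8), (10,11), (14,13), (18,5)}

|M| = 8 (so the lex-smallest maximum matching has 8 edges)
process left vertices in ascending order; for each, take the smallest-labelled available neighbour that still permits 8 edges overall, or leave it unmatched if none does
lex-smallest matching: {0-4, 2-3, 6-1, 7-15, 9-8, 10-11, 14-13, 18-5}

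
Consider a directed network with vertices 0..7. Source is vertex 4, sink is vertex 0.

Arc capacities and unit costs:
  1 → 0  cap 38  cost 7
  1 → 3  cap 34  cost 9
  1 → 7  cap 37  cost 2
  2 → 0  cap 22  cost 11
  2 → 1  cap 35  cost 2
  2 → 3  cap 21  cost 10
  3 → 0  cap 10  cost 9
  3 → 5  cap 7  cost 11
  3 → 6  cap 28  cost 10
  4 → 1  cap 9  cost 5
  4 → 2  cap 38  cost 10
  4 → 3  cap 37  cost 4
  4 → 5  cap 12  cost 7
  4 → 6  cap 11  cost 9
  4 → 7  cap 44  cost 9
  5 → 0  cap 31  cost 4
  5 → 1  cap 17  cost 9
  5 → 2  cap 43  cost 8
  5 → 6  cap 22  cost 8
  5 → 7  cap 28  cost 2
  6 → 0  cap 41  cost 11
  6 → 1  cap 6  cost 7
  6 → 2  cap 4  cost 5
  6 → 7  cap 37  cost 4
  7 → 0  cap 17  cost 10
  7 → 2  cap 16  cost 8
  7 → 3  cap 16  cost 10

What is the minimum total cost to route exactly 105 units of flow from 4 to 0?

Minimum cost for 105 units: 1811

shortest-cost path #1: 4→5→0 push 12 @ unit cost 11 (adds 132)
shortest-cost path #2: 4→1→0 push 9 @ unit cost 12 (adds 108)
shortest-cost path #3: 4→3→0 push 10 @ unit cost 13 (adds 130)
shortest-cost path #4: 4→7→0 push 17 @ unit cost 19 (adds 323)
shortest-cost path #5: 4→3→5→0 push 7 @ unit cost 19 (adds 133)
shortest-cost path #6: 4→2→1→0 push 29 @ unit cost 19 (adds 551)
shortest-cost path #7: 4→6→0 push 11 @ unit cost 20 (adds 220)
shortest-cost path #8: 4→2→0 push 9 @ unit cost 21 (adds 189)
shortest-cost path #9: 4→3→6→0 push 1 @ unit cost 25 (adds 25)
total cost = 1811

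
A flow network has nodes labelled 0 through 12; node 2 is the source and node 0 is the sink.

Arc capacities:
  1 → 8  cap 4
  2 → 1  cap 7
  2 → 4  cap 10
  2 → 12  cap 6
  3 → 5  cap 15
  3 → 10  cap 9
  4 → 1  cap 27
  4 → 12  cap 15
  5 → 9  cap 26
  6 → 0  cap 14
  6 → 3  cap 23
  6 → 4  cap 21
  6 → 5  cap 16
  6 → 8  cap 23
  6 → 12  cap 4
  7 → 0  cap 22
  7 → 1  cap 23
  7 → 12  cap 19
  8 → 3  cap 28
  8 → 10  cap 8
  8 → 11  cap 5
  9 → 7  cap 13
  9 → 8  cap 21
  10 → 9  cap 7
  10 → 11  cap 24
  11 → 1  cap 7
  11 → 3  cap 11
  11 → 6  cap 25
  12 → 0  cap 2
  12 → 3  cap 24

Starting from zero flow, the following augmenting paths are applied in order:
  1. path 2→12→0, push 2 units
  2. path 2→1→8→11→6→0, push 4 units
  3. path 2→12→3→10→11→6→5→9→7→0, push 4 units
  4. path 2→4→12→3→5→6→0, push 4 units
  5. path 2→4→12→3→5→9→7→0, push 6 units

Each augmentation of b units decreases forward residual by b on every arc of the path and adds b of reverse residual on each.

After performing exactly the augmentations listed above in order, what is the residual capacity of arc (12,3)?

Residual capacity of (12,3): 10

after path 1 (2→12→0, push 2): res(12,3)=24
after path 2 (2→1→8→11→6→0, push 4): res(12,3)=24
after path 3 (2→12→3→10→11→6→5→9→7→0, push 4): res(12,3)=20
after path 4 (2→4→12→3→5→6→0, push 4): res(12,3)=16
after path 5 (2→4→12→3→5→9→7→0, push 6): res(12,3)=10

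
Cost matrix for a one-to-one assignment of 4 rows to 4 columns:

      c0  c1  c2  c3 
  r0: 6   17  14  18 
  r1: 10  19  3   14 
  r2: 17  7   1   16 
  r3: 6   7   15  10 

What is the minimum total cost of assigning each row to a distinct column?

optimal assignment: row0→col0 (cost 6), row1→col2 (cost 3), row2→col1 (cost 7), row3→col3 (cost 10)
total = 6 + 3 + 7 + 10 = 26

Minimum assignment cost: 26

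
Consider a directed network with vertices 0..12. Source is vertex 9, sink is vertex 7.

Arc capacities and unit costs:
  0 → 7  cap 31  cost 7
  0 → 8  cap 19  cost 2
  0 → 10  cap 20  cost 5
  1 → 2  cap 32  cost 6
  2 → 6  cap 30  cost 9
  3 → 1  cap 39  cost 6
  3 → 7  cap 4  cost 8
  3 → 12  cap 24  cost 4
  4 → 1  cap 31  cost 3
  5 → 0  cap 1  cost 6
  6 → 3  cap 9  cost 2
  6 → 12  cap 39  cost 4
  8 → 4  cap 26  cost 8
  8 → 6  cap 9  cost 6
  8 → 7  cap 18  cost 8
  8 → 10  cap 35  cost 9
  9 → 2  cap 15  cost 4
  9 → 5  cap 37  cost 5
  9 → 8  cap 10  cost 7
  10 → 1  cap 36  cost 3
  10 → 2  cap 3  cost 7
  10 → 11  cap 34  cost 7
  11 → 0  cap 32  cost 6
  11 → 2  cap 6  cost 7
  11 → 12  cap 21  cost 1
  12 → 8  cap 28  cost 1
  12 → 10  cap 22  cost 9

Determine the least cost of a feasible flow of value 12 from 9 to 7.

shortest-cost path #1: 9→8→7 push 10 @ unit cost 15 (adds 150)
shortest-cost path #2: 9→5→0→7 push 1 @ unit cost 18 (adds 18)
shortest-cost path #3: 9→2→6→3→7 push 1 @ unit cost 23 (adds 23)
total cost = 191

Minimum cost for 12 units: 191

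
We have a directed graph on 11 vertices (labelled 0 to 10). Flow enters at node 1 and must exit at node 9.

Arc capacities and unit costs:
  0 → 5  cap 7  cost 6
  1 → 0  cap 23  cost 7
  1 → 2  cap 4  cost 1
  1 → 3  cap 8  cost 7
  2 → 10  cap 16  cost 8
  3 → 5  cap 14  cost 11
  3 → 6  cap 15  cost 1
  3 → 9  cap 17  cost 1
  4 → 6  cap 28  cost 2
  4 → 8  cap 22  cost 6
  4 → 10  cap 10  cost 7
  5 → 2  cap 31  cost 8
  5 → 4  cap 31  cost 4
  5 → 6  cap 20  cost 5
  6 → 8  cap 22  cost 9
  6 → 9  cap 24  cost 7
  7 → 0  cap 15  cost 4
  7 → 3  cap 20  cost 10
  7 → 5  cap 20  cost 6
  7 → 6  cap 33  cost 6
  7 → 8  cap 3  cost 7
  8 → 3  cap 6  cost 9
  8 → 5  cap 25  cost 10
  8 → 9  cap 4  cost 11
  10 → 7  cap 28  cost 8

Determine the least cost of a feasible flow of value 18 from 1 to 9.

Minimum cost for 18 units: 323

shortest-cost path #1: 1→3→9 push 8 @ unit cost 8 (adds 64)
shortest-cost path #2: 1→0→5→6→9 push 7 @ unit cost 25 (adds 175)
shortest-cost path #3: 1→2→10→7→3→9 push 3 @ unit cost 28 (adds 84)
total cost = 323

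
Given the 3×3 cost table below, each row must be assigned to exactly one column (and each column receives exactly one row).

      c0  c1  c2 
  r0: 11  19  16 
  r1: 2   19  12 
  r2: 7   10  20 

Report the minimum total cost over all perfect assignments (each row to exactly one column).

optimal assignment: row0→col2 (cost 16), row1→col0 (cost 2), row2→col1 (cost 10)
total = 16 + 2 + 10 = 28

Minimum assignment cost: 28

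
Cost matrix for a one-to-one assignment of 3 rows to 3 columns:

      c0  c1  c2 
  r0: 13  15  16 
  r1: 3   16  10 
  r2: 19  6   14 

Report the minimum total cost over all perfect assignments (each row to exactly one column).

Minimum assignment cost: 25

optimal assignment: row0→col2 (cost 16), row1→col0 (cost 3), row2→col1 (cost 6)
total = 16 + 3 + 6 = 25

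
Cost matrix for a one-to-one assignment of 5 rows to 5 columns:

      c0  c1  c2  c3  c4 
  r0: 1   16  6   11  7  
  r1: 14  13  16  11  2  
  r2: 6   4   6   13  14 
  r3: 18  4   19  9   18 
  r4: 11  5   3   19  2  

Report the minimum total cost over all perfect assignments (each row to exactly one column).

optimal assignment: row0→col0 (cost 1), row1→col4 (cost 2), row2→col1 (cost 4), row3→col3 (cost 9), row4→col2 (cost 3)
total = 1 + 2 + 4 + 9 + 3 = 19

Minimum assignment cost: 19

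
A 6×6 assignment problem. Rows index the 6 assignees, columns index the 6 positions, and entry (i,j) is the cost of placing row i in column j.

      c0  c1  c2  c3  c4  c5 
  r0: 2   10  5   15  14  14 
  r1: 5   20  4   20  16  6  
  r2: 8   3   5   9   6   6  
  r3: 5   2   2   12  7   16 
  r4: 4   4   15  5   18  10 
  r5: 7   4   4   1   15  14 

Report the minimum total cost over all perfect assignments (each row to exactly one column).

Minimum assignment cost: 21

optimal assignment: row0→col0 (cost 2), row1→col5 (cost 6), row2→col4 (cost 6), row3→col2 (cost 2), row4→col1 (cost 4), row5→col3 (cost 1)
total = 2 + 6 + 6 + 2 + 4 + 1 = 21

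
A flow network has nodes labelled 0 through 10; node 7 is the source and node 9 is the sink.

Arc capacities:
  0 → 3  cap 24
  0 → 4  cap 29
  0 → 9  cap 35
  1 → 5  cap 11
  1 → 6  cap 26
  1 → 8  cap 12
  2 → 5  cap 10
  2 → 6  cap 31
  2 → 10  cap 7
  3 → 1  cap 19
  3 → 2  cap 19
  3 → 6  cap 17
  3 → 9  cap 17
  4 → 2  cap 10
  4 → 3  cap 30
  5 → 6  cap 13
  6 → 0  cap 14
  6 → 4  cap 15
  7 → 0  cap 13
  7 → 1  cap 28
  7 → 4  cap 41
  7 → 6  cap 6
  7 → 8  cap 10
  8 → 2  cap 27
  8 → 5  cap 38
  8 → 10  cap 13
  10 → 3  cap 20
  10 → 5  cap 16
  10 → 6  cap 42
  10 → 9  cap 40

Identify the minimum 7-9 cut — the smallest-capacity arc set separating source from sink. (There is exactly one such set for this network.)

augment #1: 7→0→9 push 13
augment #2: 7→4→3→9 push 17
augment #3: 7→6→0→9 push 6
augment #4: 7→8→10→9 push 10
augment #5: 7→1→6→0→9 push 8
augment #6: 7→1→8→10→9 push 3
augment #7: 7→4→2→10→9 push 7
max flow = 64; residual-reachable set from 7 gives S-side
cut edges (S→T): {(2,10), (3,9), (6,0), (7,0), (8,10)} total cap 64

Min-cut arcs: {(2,10), (3,9), (6,0), (7,0), (8,10)} (total capacity 64)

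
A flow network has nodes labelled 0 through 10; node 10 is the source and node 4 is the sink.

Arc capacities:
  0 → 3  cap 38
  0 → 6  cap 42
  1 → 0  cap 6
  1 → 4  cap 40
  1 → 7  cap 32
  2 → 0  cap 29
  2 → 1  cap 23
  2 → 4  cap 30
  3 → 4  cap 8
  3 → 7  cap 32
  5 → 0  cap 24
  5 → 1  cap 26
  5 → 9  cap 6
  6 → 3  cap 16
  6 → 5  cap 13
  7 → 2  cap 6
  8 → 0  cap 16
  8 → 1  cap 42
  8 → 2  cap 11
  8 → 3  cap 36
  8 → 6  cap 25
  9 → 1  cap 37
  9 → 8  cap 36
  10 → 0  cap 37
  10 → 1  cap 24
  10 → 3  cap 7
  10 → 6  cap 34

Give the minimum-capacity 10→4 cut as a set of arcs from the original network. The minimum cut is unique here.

Min-cut arcs: {(3,4), (6,5), (7,2), (10,1)} (total capacity 51)

augment #1: 10→1→4 push 24
augment #2: 10→3→4 push 7
augment #3: 10→0→3→4 push 1
augment #4: 10→6→5→1→4 push 13
augment #5: 10→0→3→7→2→4 push 6
max flow = 51; residual-reachable set from 10 gives S-side
cut edges (S→T): {(3,4), (6,5), (7,2), (10,1)} total cap 51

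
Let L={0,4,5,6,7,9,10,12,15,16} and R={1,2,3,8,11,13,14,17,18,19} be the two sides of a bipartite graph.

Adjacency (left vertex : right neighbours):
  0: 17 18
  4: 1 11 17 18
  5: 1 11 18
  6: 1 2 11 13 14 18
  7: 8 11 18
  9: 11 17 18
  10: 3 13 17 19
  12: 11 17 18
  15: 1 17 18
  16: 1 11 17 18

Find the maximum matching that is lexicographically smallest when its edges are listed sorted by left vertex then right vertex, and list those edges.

Lex-smallest maximum matching: {(0,17), (4,1), (5,11), (6,2), (7,8), (9,18), (10,3)}

|M| = 7 (so the lex-smallest maximum matching has 7 edges)
process left vertices in ascending order; for each, take the smallest-labelled available neighbour that still permits 7 edges overall, or leave it unmatched if none does
lex-smallest matching: {0-17, 4-1, 5-11, 6-2, 7-8, 9-18, 10-3}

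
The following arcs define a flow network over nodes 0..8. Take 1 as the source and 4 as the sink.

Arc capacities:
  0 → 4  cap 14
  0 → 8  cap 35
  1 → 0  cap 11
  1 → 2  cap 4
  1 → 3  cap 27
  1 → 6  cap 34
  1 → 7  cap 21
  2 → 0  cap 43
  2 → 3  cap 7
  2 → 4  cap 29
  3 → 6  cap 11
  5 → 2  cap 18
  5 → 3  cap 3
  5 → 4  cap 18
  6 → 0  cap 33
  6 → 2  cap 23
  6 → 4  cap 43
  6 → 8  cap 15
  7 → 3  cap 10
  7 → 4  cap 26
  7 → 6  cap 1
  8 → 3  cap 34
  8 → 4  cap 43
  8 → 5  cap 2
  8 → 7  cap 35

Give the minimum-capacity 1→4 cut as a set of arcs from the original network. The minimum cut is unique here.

augment #1: 1→0→4 push 11
augment #2: 1→2→4 push 4
augment #3: 1→6→4 push 34
augment #4: 1→7→4 push 21
augment #5: 1→3→6→4 push 9
augment #6: 1→3→6→0→4 push 2
max flow = 81; residual-reachable set from 1 gives S-side
cut edges (S→T): {(1,0), (1,2), (1,6), (1,7), (3,6)} total cap 81

Min-cut arcs: {(1,0), (1,2), (1,6), (1,7), (3,6)} (total capacity 81)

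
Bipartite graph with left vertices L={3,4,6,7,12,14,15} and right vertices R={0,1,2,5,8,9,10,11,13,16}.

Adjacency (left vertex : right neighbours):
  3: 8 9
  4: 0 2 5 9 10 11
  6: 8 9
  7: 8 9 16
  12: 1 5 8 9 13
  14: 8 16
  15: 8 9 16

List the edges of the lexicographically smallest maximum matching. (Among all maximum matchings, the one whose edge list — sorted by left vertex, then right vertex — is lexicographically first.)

|M| = 5 (so the lex-smallest maximum matching has 5 edges)
process left vertices in ascending order; for each, take the smallest-labelled available neighbour that still permits 5 edges overall, or leave it unmatched if none does
lex-smallest matching: {3-8, 4-0, 6-9, 7-16, 12-1}

Lex-smallest maximum matching: {(3,8), (4,0), (6,9), (7,16), (12,1)}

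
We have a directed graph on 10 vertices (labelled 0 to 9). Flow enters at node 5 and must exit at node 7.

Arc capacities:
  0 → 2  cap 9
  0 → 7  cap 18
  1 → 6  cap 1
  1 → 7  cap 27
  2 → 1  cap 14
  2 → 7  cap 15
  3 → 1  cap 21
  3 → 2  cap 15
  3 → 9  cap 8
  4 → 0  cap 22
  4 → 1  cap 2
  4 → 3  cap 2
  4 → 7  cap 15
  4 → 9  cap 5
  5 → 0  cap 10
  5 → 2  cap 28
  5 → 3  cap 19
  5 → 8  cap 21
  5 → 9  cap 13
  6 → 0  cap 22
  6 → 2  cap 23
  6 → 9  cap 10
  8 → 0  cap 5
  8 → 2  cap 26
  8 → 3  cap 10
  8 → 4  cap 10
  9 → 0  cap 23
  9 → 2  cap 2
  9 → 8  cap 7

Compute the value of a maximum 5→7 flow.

Maximum flow value: 70

augment #1: 5→0→7 bottleneck 10, total now 10
augment #2: 5→2→7 bottleneck 15, total now 25
augment #3: 5→2→1→7 bottleneck 13, total now 38
augment #4: 5→3→1→7 bottleneck 14, total now 52
augment #5: 5→8→0→7 bottleneck 5, total now 57
augment #6: 5→8→4→7 bottleneck 10, total now 67
augment #7: 5→9→0→7 bottleneck 3, total now 70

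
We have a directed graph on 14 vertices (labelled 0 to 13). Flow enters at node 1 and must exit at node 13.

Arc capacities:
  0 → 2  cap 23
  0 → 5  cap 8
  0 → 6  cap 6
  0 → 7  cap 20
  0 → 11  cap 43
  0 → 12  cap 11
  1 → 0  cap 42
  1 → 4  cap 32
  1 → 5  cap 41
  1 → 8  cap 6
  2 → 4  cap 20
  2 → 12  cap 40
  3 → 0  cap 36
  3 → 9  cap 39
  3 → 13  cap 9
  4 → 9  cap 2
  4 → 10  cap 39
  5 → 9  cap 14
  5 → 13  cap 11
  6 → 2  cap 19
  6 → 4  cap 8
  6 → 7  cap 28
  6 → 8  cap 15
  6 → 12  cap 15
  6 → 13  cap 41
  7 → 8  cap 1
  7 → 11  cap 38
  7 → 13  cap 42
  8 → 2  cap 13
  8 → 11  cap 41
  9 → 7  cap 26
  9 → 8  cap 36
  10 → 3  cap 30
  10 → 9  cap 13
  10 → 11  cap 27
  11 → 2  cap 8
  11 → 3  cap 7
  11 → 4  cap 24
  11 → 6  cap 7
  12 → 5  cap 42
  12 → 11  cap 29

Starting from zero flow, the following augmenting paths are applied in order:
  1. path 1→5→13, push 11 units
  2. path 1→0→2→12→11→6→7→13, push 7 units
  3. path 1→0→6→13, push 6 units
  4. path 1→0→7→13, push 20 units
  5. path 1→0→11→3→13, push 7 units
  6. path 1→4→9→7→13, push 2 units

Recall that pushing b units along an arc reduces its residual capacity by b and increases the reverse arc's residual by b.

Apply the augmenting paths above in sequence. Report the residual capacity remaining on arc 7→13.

Residual capacity of (7,13): 13

after path 1 (1→5→13, push 11): res(7,13)=42
after path 2 (1→0→2→12→11→6→7→13, push 7): res(7,13)=35
after path 3 (1→0→6→13, push 6): res(7,13)=35
after path 4 (1→0→7→13, push 20): res(7,13)=15
after path 5 (1→0→11→3→13, push 7): res(7,13)=15
after path 6 (1→4→9→7→13, push 2): res(7,13)=13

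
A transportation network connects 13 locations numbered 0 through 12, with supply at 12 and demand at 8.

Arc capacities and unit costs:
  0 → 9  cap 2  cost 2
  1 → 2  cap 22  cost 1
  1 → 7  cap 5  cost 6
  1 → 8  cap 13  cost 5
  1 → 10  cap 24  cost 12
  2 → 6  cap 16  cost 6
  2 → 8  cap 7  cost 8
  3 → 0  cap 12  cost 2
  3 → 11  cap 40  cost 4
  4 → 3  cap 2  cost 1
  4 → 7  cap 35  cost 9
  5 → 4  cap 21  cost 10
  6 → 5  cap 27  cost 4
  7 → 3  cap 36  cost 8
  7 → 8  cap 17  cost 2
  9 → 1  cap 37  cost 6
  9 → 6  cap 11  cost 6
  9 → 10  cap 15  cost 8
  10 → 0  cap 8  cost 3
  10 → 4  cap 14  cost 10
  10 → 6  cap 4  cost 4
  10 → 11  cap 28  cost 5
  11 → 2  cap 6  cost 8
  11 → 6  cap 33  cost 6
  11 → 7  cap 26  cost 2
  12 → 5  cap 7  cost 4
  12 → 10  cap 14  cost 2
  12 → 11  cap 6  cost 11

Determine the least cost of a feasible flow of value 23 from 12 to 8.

shortest-cost path #1: 12→10→11→7→8 push 14 @ unit cost 11 (adds 154)
shortest-cost path #2: 12→11→7→8 push 3 @ unit cost 15 (adds 45)
shortest-cost path #3: 12→11→10→0→9→1→8 push 2 @ unit cost 22 (adds 44)
shortest-cost path #4: 12→11→2→8 push 1 @ unit cost 27 (adds 27)
shortest-cost path #5: 12→5→4→3→11→2→8 push 2 @ unit cost 35 (adds 70)
shortest-cost path #6: 12→5→4→7→11→2→8 push 1 @ unit cost 37 (adds 37)
total cost = 377

Minimum cost for 23 units: 377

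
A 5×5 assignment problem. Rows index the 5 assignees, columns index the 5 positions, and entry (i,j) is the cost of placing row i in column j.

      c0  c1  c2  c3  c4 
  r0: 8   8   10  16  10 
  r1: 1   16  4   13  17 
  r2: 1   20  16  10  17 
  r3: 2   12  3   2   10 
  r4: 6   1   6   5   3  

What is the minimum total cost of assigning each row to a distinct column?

one of 2 optimal assignments: row0→col1 (cost 8), row1→col2 (cost 4), row2→col0 (cost 1), row3→col3 (cost 2), row4→col4 (cost 3)
total = 8 + 4 + 1 + 2 + 3 = 18

Minimum assignment cost: 18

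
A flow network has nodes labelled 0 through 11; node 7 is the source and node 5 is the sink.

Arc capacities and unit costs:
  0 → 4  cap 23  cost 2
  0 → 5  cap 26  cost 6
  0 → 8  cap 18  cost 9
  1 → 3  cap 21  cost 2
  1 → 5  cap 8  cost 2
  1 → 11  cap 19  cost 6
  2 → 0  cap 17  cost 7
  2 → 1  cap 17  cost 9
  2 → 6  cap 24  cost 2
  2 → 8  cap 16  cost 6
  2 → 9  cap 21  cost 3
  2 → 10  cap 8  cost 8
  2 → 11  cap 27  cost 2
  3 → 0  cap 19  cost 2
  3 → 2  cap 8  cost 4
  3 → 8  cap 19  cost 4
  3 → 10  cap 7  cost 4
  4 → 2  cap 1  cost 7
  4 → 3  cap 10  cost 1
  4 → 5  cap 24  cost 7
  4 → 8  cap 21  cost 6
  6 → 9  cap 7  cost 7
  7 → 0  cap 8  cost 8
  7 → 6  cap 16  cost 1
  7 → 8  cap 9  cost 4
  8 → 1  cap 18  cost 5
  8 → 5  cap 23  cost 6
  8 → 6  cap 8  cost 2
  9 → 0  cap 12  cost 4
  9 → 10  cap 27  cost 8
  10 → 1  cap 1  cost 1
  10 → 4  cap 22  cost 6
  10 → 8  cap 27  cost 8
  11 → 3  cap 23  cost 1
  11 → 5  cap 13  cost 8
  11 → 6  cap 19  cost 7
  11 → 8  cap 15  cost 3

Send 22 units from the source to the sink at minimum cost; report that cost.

shortest-cost path #1: 7→8→5 push 9 @ unit cost 10 (adds 90)
shortest-cost path #2: 7→0→5 push 8 @ unit cost 14 (adds 112)
shortest-cost path #3: 7→6→9→0→5 push 5 @ unit cost 18 (adds 90)
total cost = 292

Minimum cost for 22 units: 292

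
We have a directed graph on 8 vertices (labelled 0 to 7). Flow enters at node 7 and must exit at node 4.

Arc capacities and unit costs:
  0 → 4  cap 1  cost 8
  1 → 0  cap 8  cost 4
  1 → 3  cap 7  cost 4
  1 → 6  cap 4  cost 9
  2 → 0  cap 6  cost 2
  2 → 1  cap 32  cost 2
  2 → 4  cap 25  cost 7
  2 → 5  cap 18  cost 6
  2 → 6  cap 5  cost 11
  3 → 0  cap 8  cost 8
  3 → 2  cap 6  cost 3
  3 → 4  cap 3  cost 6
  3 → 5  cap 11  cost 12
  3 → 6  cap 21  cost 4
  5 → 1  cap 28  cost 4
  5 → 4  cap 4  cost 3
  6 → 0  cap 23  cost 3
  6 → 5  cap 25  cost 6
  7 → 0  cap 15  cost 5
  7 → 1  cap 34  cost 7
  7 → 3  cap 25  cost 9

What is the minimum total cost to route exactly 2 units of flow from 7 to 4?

Minimum cost for 2 units: 28

shortest-cost path #1: 7→0→4 push 1 @ unit cost 13 (adds 13)
shortest-cost path #2: 7→3→4 push 1 @ unit cost 15 (adds 15)
total cost = 28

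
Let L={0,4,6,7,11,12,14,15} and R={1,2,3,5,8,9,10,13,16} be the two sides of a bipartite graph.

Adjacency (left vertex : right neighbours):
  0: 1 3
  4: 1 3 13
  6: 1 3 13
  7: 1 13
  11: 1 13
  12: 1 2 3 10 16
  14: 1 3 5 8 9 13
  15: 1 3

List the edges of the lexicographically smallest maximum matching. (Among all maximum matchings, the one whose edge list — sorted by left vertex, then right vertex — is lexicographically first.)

|M| = 5 (so the lex-smallest maximum matching has 5 edges)
process left vertices in ascending order; for each, take the smallest-labelled available neighbour that still permits 5 edges overall, or leave it unmatched if none does
lex-smallest matching: {0-1, 4-3, 6-13, 12-2, 14-5}

Lex-smallest maximum matching: {(0,1), (4,3), (6,13), (12,2), (14,5)}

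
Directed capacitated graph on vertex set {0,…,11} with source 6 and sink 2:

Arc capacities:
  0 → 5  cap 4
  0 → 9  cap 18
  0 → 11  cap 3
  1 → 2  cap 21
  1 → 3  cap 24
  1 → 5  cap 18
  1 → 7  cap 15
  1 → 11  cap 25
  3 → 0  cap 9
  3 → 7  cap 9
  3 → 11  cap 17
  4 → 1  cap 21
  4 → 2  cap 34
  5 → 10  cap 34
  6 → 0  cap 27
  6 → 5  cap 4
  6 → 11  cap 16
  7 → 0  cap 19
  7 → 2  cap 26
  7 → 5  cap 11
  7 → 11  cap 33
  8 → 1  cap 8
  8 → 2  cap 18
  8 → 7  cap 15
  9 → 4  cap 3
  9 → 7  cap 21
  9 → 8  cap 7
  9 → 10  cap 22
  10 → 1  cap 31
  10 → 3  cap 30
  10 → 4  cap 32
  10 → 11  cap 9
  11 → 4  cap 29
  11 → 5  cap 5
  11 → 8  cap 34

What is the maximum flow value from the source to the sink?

Maximum flow value: 45

augment #1: 6→11→4→2 bottleneck 16, total now 16
augment #2: 6→0→9→4→2 bottleneck 3, total now 19
augment #3: 6→0→9→7→2 bottleneck 15, total now 34
augment #4: 6→0→11→4→2 bottleneck 3, total now 37
augment #5: 6→5→10→1→2 bottleneck 4, total now 41
augment #6: 6→0→5→10→1→2 bottleneck 4, total now 45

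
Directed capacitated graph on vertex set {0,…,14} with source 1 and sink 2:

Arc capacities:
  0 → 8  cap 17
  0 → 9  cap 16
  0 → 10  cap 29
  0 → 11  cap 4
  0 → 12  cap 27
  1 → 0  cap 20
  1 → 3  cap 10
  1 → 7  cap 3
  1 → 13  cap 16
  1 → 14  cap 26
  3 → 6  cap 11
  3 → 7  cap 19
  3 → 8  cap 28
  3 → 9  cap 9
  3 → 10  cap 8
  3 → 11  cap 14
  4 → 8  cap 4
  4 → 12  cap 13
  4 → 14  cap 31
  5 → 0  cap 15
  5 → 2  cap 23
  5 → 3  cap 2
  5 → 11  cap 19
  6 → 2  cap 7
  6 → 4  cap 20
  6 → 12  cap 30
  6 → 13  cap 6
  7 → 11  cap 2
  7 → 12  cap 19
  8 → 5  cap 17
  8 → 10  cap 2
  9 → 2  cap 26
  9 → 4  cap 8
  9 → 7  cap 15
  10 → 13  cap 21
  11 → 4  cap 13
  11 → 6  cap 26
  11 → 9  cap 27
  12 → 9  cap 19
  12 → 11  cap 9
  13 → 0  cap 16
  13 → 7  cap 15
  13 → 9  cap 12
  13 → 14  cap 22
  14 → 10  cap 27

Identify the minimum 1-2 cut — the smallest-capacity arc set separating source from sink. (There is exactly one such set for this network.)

Min-cut arcs: {(6,2), (8,5), (9,2)} (total capacity 50)

augment #1: 1→0→9→2 push 16
augment #2: 1→3→6→2 push 7
augment #3: 1→3→9→2 push 3
augment #4: 1→13→9→2 push 7
augment #5: 1→0→8→5→2 push 4
augment #6: 1→13→0→8→5→2 push 9
augment #7: 1→7→11→4→8→5→2 push 2
augment #8: 1→7→12→9→0→8→5→2 push 1
augment #9: 1→14→10→13→0→8→5→2 push 1
max flow = 50; residual-reachable set from 1 gives S-side
cut edges (S→T): {(6,2), (8,5), (9,2)} total cap 50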